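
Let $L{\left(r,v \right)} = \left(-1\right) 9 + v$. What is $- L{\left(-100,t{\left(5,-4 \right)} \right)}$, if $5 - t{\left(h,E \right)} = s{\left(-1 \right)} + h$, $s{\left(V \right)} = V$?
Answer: $8$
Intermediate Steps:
$t{\left(h,E \right)} = 6 - h$ ($t{\left(h,E \right)} = 5 - \left(-1 + h\right) = 6 - h$)
$L{\left(r,v \right)} = -9 + v$
$- L{\left(-100,t{\left(5,-4 \right)} \right)} = - (-9 + \left(6 - 5\right)) = - (-9 + 1) = \left(-1\right) \left(-8\right) = 8$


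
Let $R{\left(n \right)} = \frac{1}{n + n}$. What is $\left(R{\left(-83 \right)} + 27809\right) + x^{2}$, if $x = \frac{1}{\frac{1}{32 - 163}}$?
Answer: $\frac{7465019}{166} \approx 44970.0$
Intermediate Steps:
$R{\left(n \right)} = \frac{1}{2 n}$
$x = -131$ ($x = \frac{1}{\frac{1}{-131}} = \frac{1}{- \frac{1}{131}} = -131$)
$\left(R{\left(-83 \right)} + 27809\right) + x^{2} = \left(\frac{1}{2 \left(-83\right)} + 27809\right) + \left(-131\right)^{2} = \left(\frac{1}{2} \left(- \frac{1}{83}\right) + 27809\right) + 17161 = \left(- \frac{1}{166} + 27809\right) + 17161 = \frac{4616293}{166} + 17161 = \frac{7465019}{166}$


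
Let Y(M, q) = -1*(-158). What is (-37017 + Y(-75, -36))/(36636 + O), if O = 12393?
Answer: -36859/49029 ≈ -0.75178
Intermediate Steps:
Y(M, q) = 158
(-37017 + Y(-75, -36))/(36636 + O) = (-37017 + 158)/(36636 + 12393) = -36859/49029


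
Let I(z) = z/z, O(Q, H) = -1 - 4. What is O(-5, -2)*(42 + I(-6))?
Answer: -215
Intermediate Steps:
O(Q, H) = -5
I(z) = 1
O(-5, -2)*(42 + I(-6)) = -5*(42 + 1) = -5*43 = -215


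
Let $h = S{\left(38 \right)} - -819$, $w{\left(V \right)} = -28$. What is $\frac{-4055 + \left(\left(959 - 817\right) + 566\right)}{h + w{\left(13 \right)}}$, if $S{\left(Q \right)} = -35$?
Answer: $- \frac{3347}{756} \approx -4.4272$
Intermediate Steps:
$h = 784$ ($h = -35 - -819 = -35 + 819 = 784$)
$\frac{-4055 + \left(\left(959 - 817\right) + 566\right)}{h + w{\left(13 \right)}} = \frac{-4055 + \left(\left(959 - 817\right) + 566\right)}{784 - 28} = \frac{-4055 + \left(142 + 566\right)}{756} = \left(-4055 + 708\right) \frac{1}{756} = \left(-3347\right) \frac{1}{756} = - \frac{3347}{756}$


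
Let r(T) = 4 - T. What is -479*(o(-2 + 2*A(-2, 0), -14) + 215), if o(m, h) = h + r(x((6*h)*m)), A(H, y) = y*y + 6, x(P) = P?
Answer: -500555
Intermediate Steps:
A(H, y) = 6 + y² (A(H, y) = y² + 6 = 6 + y²)
o(m, h) = 4 + h - 6*h*m (o(m, h) = h + (4 - 6*h*m) = 4 + h - 6*h*m)
-479*(o(-2 + 2*A(-2, 0), -14) + 215) = -479*((4 - 14 - 6*(-14)*(-2 + 2*(6 + 0²))) + 215) = -479*((4 - 14 - 6*(-14)*(-2 + 2*(6 + 0))) + 215) = -479*((4 - 14 - 6*(-14)*(-2 + 2*6)) + 215) = -479*((4 - 14 - 6*(-14)*(-2 + 12)) + 215) = -479*((4 - 14 - 6*(-14)*10) + 215) = -479*((4 - 14 + 840) + 215) = -479*(830 + 215) = -479*1045 = -500555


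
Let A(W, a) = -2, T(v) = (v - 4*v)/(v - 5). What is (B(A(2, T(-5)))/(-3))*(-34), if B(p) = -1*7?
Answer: -238/3 ≈ -79.333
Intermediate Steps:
T(v) = -3*v/(-5 + v) (T(v) = (-3*v)/(-5 + v) = -3*v/(-5 + v))
B(p) = -7
(B(A(2, T(-5)))/(-3))*(-34) = -7/(-3)*(-34) = -7*(-⅓)*(-34) = (7/3)*(-34) = -238/3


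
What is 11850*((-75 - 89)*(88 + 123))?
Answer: -410057400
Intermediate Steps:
11850*((-75 - 89)*(88 + 123)) = 11850*(-164*211) = 11850*(-34604) = -410057400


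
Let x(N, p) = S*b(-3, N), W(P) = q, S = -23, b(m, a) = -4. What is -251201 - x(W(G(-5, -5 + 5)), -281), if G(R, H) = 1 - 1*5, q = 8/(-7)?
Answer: -251293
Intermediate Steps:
q = -8/7 (q = 8*(-⅐) = -8/7 ≈ -1.1429)
G(R, H) = -4 (G(R, H) = 1 - 5 = -4)
W(P) = -8/7
x(N, p) = 92 (x(N, p) = -23*(-4) = 92)
-251201 - x(W(G(-5, -5 + 5)), -281) = -251201 - 1*92 = -251201 - 92 = -251293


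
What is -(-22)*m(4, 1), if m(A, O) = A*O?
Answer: 88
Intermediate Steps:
-(-22)*m(4, 1) = -(-22)*4*1 = -(-22)*4 = -1*(-88) = 88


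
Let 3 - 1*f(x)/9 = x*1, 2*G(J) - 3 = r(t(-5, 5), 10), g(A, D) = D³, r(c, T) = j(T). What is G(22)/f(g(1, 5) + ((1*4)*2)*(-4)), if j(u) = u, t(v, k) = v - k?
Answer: -13/1620 ≈ -0.0080247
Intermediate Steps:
r(c, T) = T
G(J) = 13/2 (G(J) = 3/2 + (½)*10 = 3/2 + 5 = 13/2)
f(x) = 27 - 9*x
G(22)/f(g(1, 5) + ((1*4)*2)*(-4)) = 13/(2*(27 - 9*(5³ + ((1*4)*2)*(-4)))) = 13/(2*(27 - 9*(125 + (4*2)*(-4)))) = 13/(2*(27 - 9*(125 + 8*(-4)))) = 13/(2*(27 - 9*(125 - 32))) = 13/(2*(27 - 9*93)) = 13/(2*(27 - 837)) = (13/2)/(-810) = (13/2)*(-1/810) = -13/1620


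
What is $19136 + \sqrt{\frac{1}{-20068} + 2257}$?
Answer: $19136 + \frac{5 \sqrt{9089494563}}{10034} \approx 19184.0$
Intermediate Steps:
$19136 + \sqrt{\frac{1}{-20068} + 2257} = 19136 + \sqrt{- \frac{1}{20068} + 2257} = 19136 + \sqrt{\frac{45293475}{20068}} = 19136 + \frac{5 \sqrt{9089494563}}{10034}$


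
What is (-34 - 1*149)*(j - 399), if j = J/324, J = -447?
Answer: 2637701/36 ≈ 73270.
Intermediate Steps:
j = -149/108 (j = -447/324 = -447*1/324 = -149/108 ≈ -1.3796)
(-34 - 1*149)*(j - 399) = (-34 - 1*149)*(-149/108 - 399) = (-34 - 149)*(-43241/108) = -183*(-43241/108) = 2637701/36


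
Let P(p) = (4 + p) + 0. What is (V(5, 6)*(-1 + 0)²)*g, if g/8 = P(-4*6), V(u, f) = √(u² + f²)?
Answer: -160*√61 ≈ -1249.6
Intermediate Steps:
V(u, f) = √(f² + u²)
P(p) = 4 + p
g = -160 (g = 8*(4 - 4*6) = 8*(4 - 24) = 8*(-20) = -160)
(V(5, 6)*(-1 + 0)²)*g = (√(6² + 5²)*(-1 + 0)²)*(-160) = (√(36 + 25)*(-1)²)*(-160) = (√61*1)*(-160) = √61*(-160) = -160*√61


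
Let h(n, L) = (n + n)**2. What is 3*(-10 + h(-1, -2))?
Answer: -18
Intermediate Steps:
h(n, L) = 4*n**2 (h(n, L) = (2*n)**2 = 4*n**2)
3*(-10 + h(-1, -2)) = 3*(-10 + 4*(-1)**2) = 3*(-10 + 4*1) = 3*(-10 + 4) = 3*(-6) = -18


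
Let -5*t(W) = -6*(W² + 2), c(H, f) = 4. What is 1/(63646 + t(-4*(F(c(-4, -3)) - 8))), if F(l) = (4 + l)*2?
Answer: 5/324386 ≈ 1.5414e-5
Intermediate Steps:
F(l) = 8 + 2*l
t(W) = 12/5 + 6*W²/5 (t(W) = -(-6)*(W² + 2)/5 = -(-6)*(2 + W²)/5 = -(-12 - 6*W²)/5 = 12/5 + 6*W²/5)
1/(63646 + t(-4*(F(c(-4, -3)) - 8))) = 1/(63646 + (12/5 + 6*(-4*((8 + 2*4) - 8))²/5)) = 1/(63646 + (12/5 + 6*(-4*((8 + 8) - 8))²/5)) = 1/(63646 + (12/5 + 6*(-4*(16 - 8))²/5)) = 1/(63646 + (12/5 + 6*(-4*8)²/5)) = 1/(63646 + (12/5 + (6/5)*(-32)²)) = 1/(63646 + (12/5 + (6/5)*1024)) = 1/(63646 + (12/5 + 6144/5)) = 1/(63646 + 6156/5) = 1/(324386/5) = 5/324386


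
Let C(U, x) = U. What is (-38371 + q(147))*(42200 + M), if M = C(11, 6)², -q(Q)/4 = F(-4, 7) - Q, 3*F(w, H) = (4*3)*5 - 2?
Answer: -1602287167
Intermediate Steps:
F(w, H) = 58/3 (F(w, H) = ((4*3)*5 - 2)/3 = (12*5 - 2)/3 = (60 - 2)/3 = (⅓)*58 = 58/3)
q(Q) = -232/3 + 4*Q (q(Q) = -4*(58/3 - Q) = -232/3 + 4*Q)
M = 121 (M = 11² = 121)
(-38371 + q(147))*(42200 + M) = (-38371 + (-232/3 + 4*147))*(42200 + 121) = (-38371 + (-232/3 + 588))*42321 = (-38371 + 1532/3)*42321 = -113581/3*42321 = -1602287167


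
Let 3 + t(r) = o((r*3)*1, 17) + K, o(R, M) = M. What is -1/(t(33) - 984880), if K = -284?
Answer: 1/985150 ≈ 1.0151e-6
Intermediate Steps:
t(r) = -270 (t(r) = -3 + (17 - 284) = -3 - 267 = -270)
-1/(t(33) - 984880) = -1/(-270 - 984880) = -1/(-985150) = -1*(-1/985150) = 1/985150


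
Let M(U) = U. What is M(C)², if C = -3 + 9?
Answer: 36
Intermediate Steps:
C = 6
M(C)² = 6² = 36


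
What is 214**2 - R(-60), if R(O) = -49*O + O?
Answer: 42916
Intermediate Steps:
R(O) = -48*O
214**2 - R(-60) = 214**2 - (-48)*(-60) = 45796 - 1*2880 = 45796 - 2880 = 42916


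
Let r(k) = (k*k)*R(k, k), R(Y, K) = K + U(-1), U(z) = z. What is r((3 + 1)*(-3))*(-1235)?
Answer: 2311920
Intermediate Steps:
R(Y, K) = -1 + K (R(Y, K) = K - 1 = -1 + K)
r(k) = k**2*(-1 + k) (r(k) = (k*k)*(-1 + k) = k**2*(-1 + k))
r((3 + 1)*(-3))*(-1235) = (((3 + 1)*(-3))**2*(-1 + (3 + 1)*(-3)))*(-1235) = ((4*(-3))**2*(-1 + 4*(-3)))*(-1235) = ((-12)**2*(-1 - 12))*(-1235) = (144*(-13))*(-1235) = -1872*(-1235) = 2311920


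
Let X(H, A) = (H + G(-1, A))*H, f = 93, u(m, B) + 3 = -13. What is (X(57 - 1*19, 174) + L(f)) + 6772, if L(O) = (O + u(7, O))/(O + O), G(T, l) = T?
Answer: 1521185/186 ≈ 8178.4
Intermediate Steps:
u(m, B) = -16 (u(m, B) = -3 - 13 = -16)
L(O) = (-16 + O)/(2*O) (L(O) = (O - 16)/(O + O) = (-16 + O)/((2*O)) = (-16 + O)*(1/(2*O)) = (-16 + O)/(2*O))
X(H, A) = H*(-1 + H) (X(H, A) = (H - 1)*H = (-1 + H)*H = H*(-1 + H))
(X(57 - 1*19, 174) + L(f)) + 6772 = ((57 - 1*19)*(-1 + (57 - 1*19)) + (1/2)*(-16 + 93)/93) + 6772 = ((57 - 19)*(-1 + (57 - 19)) + (1/2)*(1/93)*77) + 6772 = (38*(-1 + 38) + 77/186) + 6772 = (38*37 + 77/186) + 6772 = (1406 + 77/186) + 6772 = 261593/186 + 6772 = 1521185/186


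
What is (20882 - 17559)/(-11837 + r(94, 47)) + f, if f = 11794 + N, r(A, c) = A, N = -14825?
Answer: -35596356/11743 ≈ -3031.3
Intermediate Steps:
f = -3031 (f = 11794 - 14825 = -3031)
(20882 - 17559)/(-11837 + r(94, 47)) + f = (20882 - 17559)/(-11837 + 94) - 3031 = 3323/(-11743) - 3031 = 3323*(-1/11743) - 3031 = -3323/11743 - 3031 = -35596356/11743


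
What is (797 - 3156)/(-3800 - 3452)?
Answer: 337/1036 ≈ 0.32529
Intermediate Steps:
(797 - 3156)/(-3800 - 3452) = -2359/(-7252) = -2359*(-1/7252) = 337/1036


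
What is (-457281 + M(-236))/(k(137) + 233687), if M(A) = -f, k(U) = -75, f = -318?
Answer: -456963/233612 ≈ -1.9561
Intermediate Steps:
M(A) = 318 (M(A) = -1*(-318) = 318)
(-457281 + M(-236))/(k(137) + 233687) = (-457281 + 318)/(-75 + 233687) = -456963/233612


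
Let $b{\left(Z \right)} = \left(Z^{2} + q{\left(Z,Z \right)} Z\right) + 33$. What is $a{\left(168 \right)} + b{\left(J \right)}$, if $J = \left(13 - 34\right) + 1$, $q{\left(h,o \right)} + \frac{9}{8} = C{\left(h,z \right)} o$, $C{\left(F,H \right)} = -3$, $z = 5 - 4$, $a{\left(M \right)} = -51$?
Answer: $- \frac{1591}{2} \approx -795.5$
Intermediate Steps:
$z = 1$ ($z = 5 - 4 = 1$)
$q{\left(h,o \right)} = - \frac{9}{8} - 3 o$
$J = -20$ ($J = -21 + 1 = -20$)
$b{\left(Z \right)} = 33 + Z^{2} + Z \left(- \frac{9}{8} - 3 Z\right)$ ($b{\left(Z \right)} = \left(Z^{2} + \left(- \frac{9}{8} - 3 Z\right) Z\right) + 33 = \left(Z^{2} + Z \left(- \frac{9}{8} - 3 Z\right)\right) + 33 = 33 + Z^{2} + Z \left(- \frac{9}{8} - 3 Z\right)$)
$a{\left(168 \right)} + b{\left(J \right)} = -51 - \left(- \frac{111}{2} + 800\right) = -51 + \left(33 - 800 + \frac{45}{2}\right) = -51 - \frac{1489}{2} = - \frac{1591}{2}$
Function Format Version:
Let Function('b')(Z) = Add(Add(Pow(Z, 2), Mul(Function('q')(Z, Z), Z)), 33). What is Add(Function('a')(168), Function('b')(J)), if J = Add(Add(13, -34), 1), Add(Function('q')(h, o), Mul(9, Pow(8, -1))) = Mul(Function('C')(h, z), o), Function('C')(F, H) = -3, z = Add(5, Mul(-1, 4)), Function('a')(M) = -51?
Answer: Rational(-1591, 2) ≈ -795.50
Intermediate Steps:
z = 1 (z = Add(5, -4) = 1)
Function('q')(h, o) = Add(Rational(-9, 8), Mul(-3, o))
J = -20 (J = Add(-21, 1) = -20)
Function('b')(Z) = Add(33, Pow(Z, 2), Mul(Z, Add(Rational(-9, 8), Mul(-3, Z)))) (Function('b')(Z) = Add(Add(Pow(Z, 2), Mul(Add(Rational(-9, 8), Mul(-3, Z)), Z)), 33) = Add(Add(Pow(Z, 2), Mul(Z, Add(Rational(-9, 8), Mul(-3, Z)))), 33) = Add(33, Pow(Z, 2), Mul(Z, Add(Rational(-9, 8), Mul(-3, Z)))))
Add(Function('a')(168), Function('b')(J)) = Add(-51, Add(33, Mul(-2, Pow(-20, 2)), Mul(Rational(-9, 8), -20))) = Add(-51, Add(33, Mul(-2, 400), Rational(45, 2))) = Add(-51, Add(33, -800, Rational(45, 2))) = Add(-51, Rational(-1489, 2)) = Rational(-1591, 2)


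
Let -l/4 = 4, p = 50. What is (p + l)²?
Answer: 1156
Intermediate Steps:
l = -16 (l = -4*4 = -16)
(p + l)² = (50 - 16)² = 34² = 1156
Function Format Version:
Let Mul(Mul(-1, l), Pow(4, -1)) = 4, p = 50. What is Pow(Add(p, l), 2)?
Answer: 1156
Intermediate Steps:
l = -16 (l = Mul(-4, 4) = -16)
Pow(Add(p, l), 2) = Pow(Add(50, -16), 2) = Pow(34, 2) = 1156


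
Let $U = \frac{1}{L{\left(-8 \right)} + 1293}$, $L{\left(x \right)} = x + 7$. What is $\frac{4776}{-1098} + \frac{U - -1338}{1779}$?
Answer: $- \frac{168136553}{46735516} \approx -3.5976$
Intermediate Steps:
$L{\left(x \right)} = 7 + x$
$U = \frac{1}{1292}$ ($U = \frac{1}{\left(7 - 8\right) + 1293} = \frac{1}{-1 + 1293} = \frac{1}{1292} \approx 0.00077399$)
$\frac{4776}{-1098} + \frac{U - -1338}{1779} = \frac{4776}{-1098} + \frac{\frac{1}{1292} - -1338}{1779} = 4776 \left(- \frac{1}{1098}\right) + \left(\frac{1}{1292} + 1338\right) \frac{1}{1779} = - \frac{796}{183} + \frac{1728697}{1292} \cdot \frac{1}{1779} = - \frac{796}{183} + \frac{1728697}{2298468} = - \frac{168136553}{46735516}$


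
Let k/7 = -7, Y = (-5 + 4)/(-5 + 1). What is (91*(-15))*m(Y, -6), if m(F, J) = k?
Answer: 66885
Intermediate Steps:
Y = 1/4 (Y = -1/(-4) = -1*(-1/4) = 1/4 ≈ 0.25000)
k = -49 (k = 7*(-7) = -49)
m(F, J) = -49
(91*(-15))*m(Y, -6) = (91*(-15))*(-49) = -1365*(-49) = 66885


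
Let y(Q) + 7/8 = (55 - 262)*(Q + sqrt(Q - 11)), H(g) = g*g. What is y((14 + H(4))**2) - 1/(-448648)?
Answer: -41791757483/224324 - 207*sqrt(889) ≈ -1.9247e+5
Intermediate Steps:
H(g) = g**2
y(Q) = -7/8 - 207*Q - 207*sqrt(-11 + Q) (y(Q) = -7/8 + (55 - 262)*(Q + sqrt(Q - 11)) = -7/8 - 207*(Q + sqrt(-11 + Q)) = -7/8 + (-207*Q - 207*sqrt(-11 + Q)) = -7/8 - 207*Q - 207*sqrt(-11 + Q))
y((14 + H(4))**2) - 1/(-448648) = (-7/8 - 207*(14 + 4**2)**2 - 207*sqrt(-11 + (14 + 4**2)**2)) - 1/(-448648) = (-7/8 - 207*(14 + 16)**2 - 207*sqrt(-11 + (14 + 16)**2)) - 1*(-1/448648) = (-7/8 - 207*30**2 - 207*sqrt(-11 + 30**2)) + 1/448648 = (-7/8 - 207*900 - 207*sqrt(-11 + 900)) + 1/448648 = (-7/8 - 186300 - 207*sqrt(889)) + 1/448648 = (-1490407/8 - 207*sqrt(889)) + 1/448648 = -41791757483/224324 - 207*sqrt(889)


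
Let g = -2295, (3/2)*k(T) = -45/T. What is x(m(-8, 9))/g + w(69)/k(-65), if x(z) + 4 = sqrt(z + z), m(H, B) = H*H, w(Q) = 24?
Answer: 119344/2295 - 8*sqrt(2)/2295 ≈ 51.997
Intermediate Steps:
k(T) = -30/T (k(T) = 2*(-45/T)/3 = -30/T)
m(H, B) = H**2
x(z) = -4 + sqrt(2)*sqrt(z) (x(z) = -4 + sqrt(z + z) = -4 + sqrt(2*z) = -4 + sqrt(2)*sqrt(z))
x(m(-8, 9))/g + w(69)/k(-65) = (-4 + sqrt(2)*sqrt((-8)**2))/(-2295) + 24/((-30/(-65))) = (-4 + sqrt(2)*sqrt(64))*(-1/2295) + 24/((-30*(-1/65))) = (-4 + sqrt(2)*8)*(-1/2295) + 24/(6/13) = (-4 + 8*sqrt(2))*(-1/2295) + 24*(13/6) = (4/2295 - 8*sqrt(2)/2295) + 52 = 119344/2295 - 8*sqrt(2)/2295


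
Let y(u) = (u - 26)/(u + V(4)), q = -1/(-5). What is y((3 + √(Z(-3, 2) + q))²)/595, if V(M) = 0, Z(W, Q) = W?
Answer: 3*(2*√70 + 33*I)/(595*(-31*I + 6*√70)) ≈ -0.00026506 + 0.0031508*I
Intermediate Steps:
q = ⅕ (q = -1*(-⅕) = ⅕ ≈ 0.20000)
y(u) = (-26 + u)/u (y(u) = (u - 26)/(u + 0) = (-26 + u)/u)
y((3 + √(Z(-3, 2) + q))²)/595 = ((-26 + (3 + √(-3 + ⅕))²)/((3 + √(-3 + ⅕))²))/595 = ((-26 + (3 + √(-14/5))²)/((3 + √(-14/5))²))*(1/595) = ((-26 + (3 + I*√70/5)²)/((3 + I*√70/5)²))*(1/595) = ((-26 + (3 + I*√70/5)²)/(3 + I*√70/5)²)*(1/595) = (-26 + (3 + I*√70/5)²)/(595*(3 + I*√70/5)²)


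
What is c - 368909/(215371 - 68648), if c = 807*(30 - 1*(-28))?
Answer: 6867147829/146723 ≈ 46804.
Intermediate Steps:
c = 46806 (c = 807*(30 + 28) = 807*58 = 46806)
c - 368909/(215371 - 68648) = 46806 - 368909/(215371 - 68648) = 46806 - 368909/146723 = 6867147829/146723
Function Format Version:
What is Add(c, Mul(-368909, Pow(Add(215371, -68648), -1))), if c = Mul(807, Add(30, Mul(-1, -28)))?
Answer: Rational(6867147829, 146723) ≈ 46804.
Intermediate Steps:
c = 46806 (c = Mul(807, Add(30, 28)) = Mul(807, 58) = 46806)
Add(c, Mul(-368909, Pow(Add(215371, -68648), -1))) = Add(46806, Mul(-368909, Pow(Add(215371, -68648), -1))) = Add(46806, Mul(-368909, Pow(146723, -1))) = Add(46806, Mul(-368909, Rational(1, 146723))) = Add(46806, Rational(-368909, 146723)) = Rational(6867147829, 146723)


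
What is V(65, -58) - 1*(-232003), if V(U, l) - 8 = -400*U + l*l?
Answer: 209375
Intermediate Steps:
V(U, l) = 8 + l**2 - 400*U (V(U, l) = 8 + (-400*U + l*l) = 8 + (-400*U + l**2) = 8 + (l**2 - 400*U) = 8 + l**2 - 400*U)
V(65, -58) - 1*(-232003) = (8 + (-58)**2 - 400*65) - 1*(-232003) = (8 + 3364 - 26000) + 232003 = -22628 + 232003 = 209375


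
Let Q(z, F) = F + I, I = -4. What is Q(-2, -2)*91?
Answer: -546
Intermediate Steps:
Q(z, F) = -4 + F (Q(z, F) = F - 4 = -4 + F)
Q(-2, -2)*91 = (-4 - 2)*91 = -6*91 = -546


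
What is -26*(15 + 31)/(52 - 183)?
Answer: 1196/131 ≈ 9.1298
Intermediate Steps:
-26*(15 + 31)/(52 - 183) = -1196/(-131) = -1196*(-1)/131 = -26*(-46/131) = 1196/131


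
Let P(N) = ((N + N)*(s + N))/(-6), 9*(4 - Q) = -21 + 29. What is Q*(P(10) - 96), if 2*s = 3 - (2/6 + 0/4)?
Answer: -33712/81 ≈ -416.20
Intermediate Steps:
s = 4/3 (s = (3 - (2/6 + 0/4))/2 = (3 - (2*(1/6) + 0*(1/4)))/2 = (3 - (1/3 + 0))/2 = (3 - 1*1/3)/2 = (3 - 1/3)/2 = (1/2)*(8/3) = 4/3 ≈ 1.3333)
Q = 28/9 (Q = 4 - (-21 + 29)/9 = 4 - 1/9*8 = 4 - 8/9 = 28/9 ≈ 3.1111)
P(N) = -N*(4/3 + N)/3 (P(N) = ((N + N)*(4/3 + N))/(-6) = ((2*N)*(4/3 + N))*(-1/6) = (2*N*(4/3 + N))*(-1/6) = -N*(4/3 + N)/3)
Q*(P(10) - 96) = 28*(-1/9*10*(4 + 3*10) - 96)/9 = 28*(-1/9*10*(4 + 30) - 96)/9 = 28*(-1/9*10*34 - 96)/9 = 28*(-340/9 - 96)/9 = (28/9)*(-1204/9) = -33712/81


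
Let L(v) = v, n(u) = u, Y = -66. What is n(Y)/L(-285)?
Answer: 22/95 ≈ 0.23158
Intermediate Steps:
n(Y)/L(-285) = -66/(-285) = -66*(-1/285) = 22/95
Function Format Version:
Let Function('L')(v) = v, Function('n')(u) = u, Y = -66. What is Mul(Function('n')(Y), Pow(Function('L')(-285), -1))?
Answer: Rational(22, 95) ≈ 0.23158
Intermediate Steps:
Mul(Function('n')(Y), Pow(Function('L')(-285), -1)) = Mul(-66, Pow(-285, -1)) = Mul(-66, Rational(-1, 285)) = Rational(22, 95)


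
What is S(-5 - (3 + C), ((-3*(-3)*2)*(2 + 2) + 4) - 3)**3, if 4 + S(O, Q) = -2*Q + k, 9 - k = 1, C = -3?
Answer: -2863288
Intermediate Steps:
k = 8 (k = 9 - 1*1 = 9 - 1 = 8)
S(O, Q) = 4 - 2*Q (S(O, Q) = -4 + (-2*Q + 8) = -4 + (8 - 2*Q) = 4 - 2*Q)
S(-5 - (3 + C), ((-3*(-3)*2)*(2 + 2) + 4) - 3)**3 = (4 - 2*(((-3*(-3)*2)*(2 + 2) + 4) - 3))**3 = (4 - 2*(((9*2)*4 + 4) - 3))**3 = (4 - 2*((18*4 + 4) - 3))**3 = (4 - 2*((72 + 4) - 3))**3 = (4 - 2*(76 - 3))**3 = (4 - 2*73)**3 = (4 - 146)**3 = (-142)**3 = -2863288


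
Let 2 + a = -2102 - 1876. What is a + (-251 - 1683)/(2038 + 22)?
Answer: -4100367/1030 ≈ -3980.9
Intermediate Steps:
a = -3980 (a = -2 + (-2102 - 1876) = -2 - 3978 = -3980)
a + (-251 - 1683)/(2038 + 22) = -3980 + (-251 - 1683)/(2038 + 22) = -3980 - 1934/2060 = -3980 - 1934*1/2060 = -3980 - 967/1030 = -4100367/1030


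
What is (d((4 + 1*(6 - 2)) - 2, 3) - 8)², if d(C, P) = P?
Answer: 25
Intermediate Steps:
(d((4 + 1*(6 - 2)) - 2, 3) - 8)² = (3 - 8)² = (-5)² = 25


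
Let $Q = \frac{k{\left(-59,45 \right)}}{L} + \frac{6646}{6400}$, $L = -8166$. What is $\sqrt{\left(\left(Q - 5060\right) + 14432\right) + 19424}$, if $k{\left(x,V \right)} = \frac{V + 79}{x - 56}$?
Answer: $\frac{\sqrt{1625332553810612166}}{7512720} \approx 169.7$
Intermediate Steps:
$k{\left(x,V \right)} = \frac{79 + V}{-56 + x}$
$Q = \frac{312099287}{300508800}$ ($Q = \frac{\frac{1}{-56 - 59} \left(79 + 45\right)}{-8166} + \frac{6646}{6400} = \frac{1}{-115} \cdot 124 \left(- \frac{1}{8166}\right) + 6646 \cdot \frac{1}{6400} = \left(- \frac{1}{115}\right) 124 \left(- \frac{1}{8166}\right) + \frac{3323}{3200} = \left(- \frac{124}{115}\right) \left(- \frac{1}{8166}\right) + \frac{3323}{3200} = \frac{62}{469545} + \frac{3323}{3200} = \frac{312099287}{300508800} \approx 1.0386$)
$\sqrt{\left(\left(Q - 5060\right) + 14432\right) + 19424} = \sqrt{\left(\left(\frac{312099287}{300508800} - 5060\right) + 14432\right) + 19424} = \sqrt{\left(- \frac{1520262428713}{300508800} + 14432\right) + 19424} = \sqrt{\frac{2816680572887}{300508800} + 19424} = \sqrt{\frac{8653763504087}{300508800}} = \frac{\sqrt{1625332553810612166}}{7512720}$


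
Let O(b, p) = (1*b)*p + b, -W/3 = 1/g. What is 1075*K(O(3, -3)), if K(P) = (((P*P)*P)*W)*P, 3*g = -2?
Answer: 6269400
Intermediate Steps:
g = -⅔ (g = (⅓)*(-2) = -⅔ ≈ -0.66667)
W = 9/2 (W = -3/(-⅔) = -3*(-3)/2 = -3*(-3/2) = 9/2 ≈ 4.5000)
O(b, p) = b + b*p (O(b, p) = b*p + b = b + b*p)
K(P) = 9*P⁴/2 (K(P) = (((P*P)*P)*(9/2))*P = ((P²*P)*(9/2))*P = (P³*(9/2))*P = (9*P³/2)*P = 9*P⁴/2)
1075*K(O(3, -3)) = 1075*(9*(3*(1 - 3))⁴/2) = 1075*(9*(3*(-2))⁴/2) = 1075*((9/2)*(-6)⁴) = 1075*((9/2)*1296) = 1075*5832 = 6269400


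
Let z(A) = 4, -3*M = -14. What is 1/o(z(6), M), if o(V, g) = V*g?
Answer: 3/56 ≈ 0.053571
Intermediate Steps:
M = 14/3 (M = -1/3*(-14) = 14/3 ≈ 4.6667)
1/o(z(6), M) = 1/(4*(14/3)) = 1/(56/3) = 3/56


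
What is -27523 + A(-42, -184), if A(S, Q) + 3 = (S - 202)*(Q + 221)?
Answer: -36554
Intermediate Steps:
A(S, Q) = -3 + (-202 + S)*(221 + Q) (A(S, Q) = -3 + (S - 202)*(Q + 221) = -3 + (-202 + S)*(221 + Q))
-27523 + A(-42, -184) = -27523 + (-44645 - 202*(-184) + 221*(-42) - 184*(-42)) = -27523 + (-44645 + 37168 - 9282 + 7728) = -27523 - 9031 = -36554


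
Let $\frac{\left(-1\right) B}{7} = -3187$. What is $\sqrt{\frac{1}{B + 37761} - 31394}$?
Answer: $\frac{i \sqrt{113282263370530}}{60070} \approx 177.18 i$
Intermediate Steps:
$B = 22309$ ($B = \left(-7\right) \left(-3187\right) = 22309$)
$\sqrt{\frac{1}{B + 37761} - 31394} = \sqrt{\frac{1}{22309 + 37761} - 31394} = \sqrt{\frac{1}{60070} - 31394} = \sqrt{- \frac{1885837579}{60070}} = \frac{i \sqrt{113282263370530}}{60070}$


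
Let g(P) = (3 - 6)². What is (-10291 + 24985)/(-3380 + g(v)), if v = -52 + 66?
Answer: -14694/3371 ≈ -4.3589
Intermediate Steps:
v = 14
g(P) = 9 (g(P) = (-3)² = 9)
(-10291 + 24985)/(-3380 + g(v)) = (-10291 + 24985)/(-3380 + 9) = 14694/(-3371) = 14694*(-1/3371) = -14694/3371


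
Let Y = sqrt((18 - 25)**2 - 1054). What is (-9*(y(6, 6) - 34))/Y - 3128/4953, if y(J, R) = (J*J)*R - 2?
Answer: -3128/4953 + 108*I*sqrt(1005)/67 ≈ -0.63154 + 51.101*I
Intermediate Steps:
y(J, R) = -2 + R*J**2 (y(J, R) = J**2*R - 2 = R*J**2 - 2 = -2 + R*J**2)
Y = I*sqrt(1005) (Y = sqrt((-7)**2 - 1054) = sqrt(49 - 1054) = sqrt(-1005) = I*sqrt(1005) ≈ 31.702*I)
(-9*(y(6, 6) - 34))/Y - 3128/4953 = (-9*((-2 + 6*6**2) - 34))/((I*sqrt(1005))) - 3128/4953 = (-9*((-2 + 6*36) - 34))*(-I*sqrt(1005)/1005) - 3128*1/4953 = (-9*((-2 + 216) - 34))*(-I*sqrt(1005)/1005) - 3128/4953 = (-9*(214 - 34))*(-I*sqrt(1005)/1005) - 3128/4953 = (-9*180)*(-I*sqrt(1005)/1005) - 3128/4953 = -(-108)*I*sqrt(1005)/67 - 3128/4953 = 108*I*sqrt(1005)/67 - 3128/4953 = -3128/4953 + 108*I*sqrt(1005)/67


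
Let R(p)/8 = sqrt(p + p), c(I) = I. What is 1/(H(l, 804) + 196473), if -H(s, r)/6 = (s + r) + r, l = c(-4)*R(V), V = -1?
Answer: 62275/11634551451 - 64*I*sqrt(2)/11634551451 ≈ 5.3526e-6 - 7.7794e-9*I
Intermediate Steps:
R(p) = 8*sqrt(2)*sqrt(p) (R(p) = 8*sqrt(p + p) = 8*sqrt(2*p) = 8*(sqrt(2)*sqrt(p)) = 8*sqrt(2)*sqrt(p))
l = -32*I*sqrt(2) (l = -32*sqrt(2)*sqrt(-1) = -32*sqrt(2)*I = -32*I*sqrt(2) ≈ -45.255*I)
H(s, r) = -12*r - 6*s (H(s, r) = -6*((s + r) + r) = -6*((r + s) + r) = -6*(s + 2*r) = -12*r - 6*s)
1/(H(l, 804) + 196473) = 1/((-12*804 - (-192)*I*sqrt(2)) + 196473) = 1/((-9648 + 192*I*sqrt(2)) + 196473) = 1/(186825 + 192*I*sqrt(2))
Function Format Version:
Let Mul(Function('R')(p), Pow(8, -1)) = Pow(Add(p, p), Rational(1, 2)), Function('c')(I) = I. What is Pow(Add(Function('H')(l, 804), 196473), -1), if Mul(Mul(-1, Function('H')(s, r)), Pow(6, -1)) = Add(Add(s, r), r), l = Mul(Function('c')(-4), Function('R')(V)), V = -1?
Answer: Add(Rational(62275, 11634551451), Mul(Rational(-64, 11634551451), I, Pow(2, Rational(1, 2)))) ≈ Add(5.3526e-6, Mul(-7.7794e-9, I))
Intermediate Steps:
Function('R')(p) = Mul(8, Pow(2, Rational(1, 2)), Pow(p, Rational(1, 2))) (Function('R')(p) = Mul(8, Pow(Add(p, p), Rational(1, 2))) = Mul(8, Pow(Mul(2, p), Rational(1, 2))) = Mul(8, Mul(Pow(2, Rational(1, 2)), Pow(p, Rational(1, 2)))) = Mul(8, Pow(2, Rational(1, 2)), Pow(p, Rational(1, 2))))
l = Mul(-32, I, Pow(2, Rational(1, 2))) (l = Mul(-4, Mul(8, Pow(2, Rational(1, 2)), Pow(-1, Rational(1, 2)))) = Mul(-4, Mul(8, Pow(2, Rational(1, 2)), I)) = Mul(-4, Mul(8, I, Pow(2, Rational(1, 2)))) = Mul(-32, I, Pow(2, Rational(1, 2))) ≈ Mul(-45.255, I))
Function('H')(s, r) = Add(Mul(-12, r), Mul(-6, s)) (Function('H')(s, r) = Mul(-6, Add(Add(s, r), r)) = Mul(-6, Add(Add(r, s), r)) = Mul(-6, Add(s, Mul(2, r))) = Add(Mul(-12, r), Mul(-6, s)))
Pow(Add(Function('H')(l, 804), 196473), -1) = Pow(Add(Add(Mul(-12, 804), Mul(-6, Mul(-32, I, Pow(2, Rational(1, 2))))), 196473), -1) = Pow(Add(Add(-9648, Mul(192, I, Pow(2, Rational(1, 2)))), 196473), -1) = Pow(Add(186825, Mul(192, I, Pow(2, Rational(1, 2)))), -1)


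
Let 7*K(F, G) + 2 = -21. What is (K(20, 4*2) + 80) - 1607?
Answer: -10712/7 ≈ -1530.3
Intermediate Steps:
K(F, G) = -23/7 (K(F, G) = -2/7 + (1/7)*(-21) = -2/7 - 3 = -23/7)
(K(20, 4*2) + 80) - 1607 = (-23/7 + 80) - 1607 = 537/7 - 1607 = -10712/7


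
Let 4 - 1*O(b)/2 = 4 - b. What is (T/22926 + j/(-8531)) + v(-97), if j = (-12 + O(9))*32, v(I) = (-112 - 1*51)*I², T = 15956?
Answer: -149978538288529/97790853 ≈ -1.5337e+6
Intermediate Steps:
O(b) = 2*b (O(b) = 8 - 2*(4 - b) = 8 + (-8 + 2*b) = 2*b)
v(I) = -163*I² (v(I) = (-112 - 51)*I² = -163*I²)
j = 192 (j = (-12 + 2*9)*32 = (-12 + 18)*32 = 6*32 = 192)
(T/22926 + j/(-8531)) + v(-97) = (15956/22926 + 192/(-8531)) - 163*(-97)² = (15956*(1/22926) + 192*(-1/8531)) - 163*9409 = (7978/11463 - 192/8531) - 1533667 = 65859422/97790853 - 1533667 = -149978538288529/97790853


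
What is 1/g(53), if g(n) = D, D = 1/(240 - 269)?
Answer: -29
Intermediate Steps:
D = -1/29 (D = 1/(-29) = -1/29 ≈ -0.034483)
g(n) = -1/29
1/g(53) = 1/(-1/29) = -29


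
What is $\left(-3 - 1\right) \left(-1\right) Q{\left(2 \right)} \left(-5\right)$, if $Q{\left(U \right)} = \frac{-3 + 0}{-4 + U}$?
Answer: $-30$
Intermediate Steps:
$Q{\left(U \right)} = - \frac{3}{-4 + U}$
$\left(-3 - 1\right) \left(-1\right) Q{\left(2 \right)} \left(-5\right) = \left(-3 - 1\right) \left(-1\right) \left(- \frac{3}{-4 + 2}\right) \left(-5\right) = \left(-4\right) \left(-1\right) \left(- \frac{3}{-2}\right) \left(-5\right) = 4 \left(\left(-3\right) \left(- \frac{1}{2}\right)\right) \left(-5\right) = 4 \cdot \frac{3}{2} \left(-5\right) = 6 \left(-5\right) = -30$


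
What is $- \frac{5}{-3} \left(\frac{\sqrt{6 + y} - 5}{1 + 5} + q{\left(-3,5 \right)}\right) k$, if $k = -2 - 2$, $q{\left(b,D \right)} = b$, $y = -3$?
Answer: $\frac{230}{9} - \frac{10 \sqrt{3}}{9} \approx 23.631$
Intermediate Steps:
$k = -4$
$- \frac{5}{-3} \left(\frac{\sqrt{6 + y} - 5}{1 + 5} + q{\left(-3,5 \right)}\right) k = - \frac{5}{-3} \left(\frac{\sqrt{6 - 3} - 5}{1 + 5} - 3\right) \left(-4\right) = \left(-5\right) \left(- \frac{1}{3}\right) \left(\frac{\sqrt{3} - 5}{6} - 3\right) \left(-4\right) = \frac{5 \left(\left(-5 + \sqrt{3}\right) \frac{1}{6} - 3\right)}{3} \left(-4\right) = \frac{5 \left(\left(- \frac{5}{6} + \frac{\sqrt{3}}{6}\right) - 3\right)}{3} \left(-4\right) = \frac{5 \left(- \frac{23}{6} + \frac{\sqrt{3}}{6}\right)}{3} \left(-4\right) = \left(- \frac{115}{18} + \frac{5 \sqrt{3}}{18}\right) \left(-4\right) = \frac{230}{9} - \frac{10 \sqrt{3}}{9}$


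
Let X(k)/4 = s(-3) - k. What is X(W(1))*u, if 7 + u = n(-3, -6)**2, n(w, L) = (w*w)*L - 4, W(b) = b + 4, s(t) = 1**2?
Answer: -53712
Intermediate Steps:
s(t) = 1
W(b) = 4 + b
n(w, L) = -4 + L*w**2 (n(w, L) = w**2*L - 4 = L*w**2 - 4 = -4 + L*w**2)
X(k) = 4 - 4*k (X(k) = 4*(1 - k) = 4 - 4*k)
u = 3357 (u = -7 + (-4 - 6*(-3)**2)**2 = -7 + (-4 - 6*9)**2 = -7 + (-4 - 54)**2 = -7 + (-58)**2 = -7 + 3364 = 3357)
X(W(1))*u = (4 - 4*(4 + 1))*3357 = (4 - 4*5)*3357 = (4 - 20)*3357 = -16*3357 = -53712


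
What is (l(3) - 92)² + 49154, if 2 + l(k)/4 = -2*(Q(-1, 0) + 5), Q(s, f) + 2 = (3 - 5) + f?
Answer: 60818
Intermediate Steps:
Q(s, f) = -4 + f (Q(s, f) = -2 + ((3 - 5) + f) = -2 + (-2 + f) = -4 + f)
l(k) = -16 (l(k) = -8 + 4*(-2*((-4 + 0) + 5)) = -8 + 4*(-2*(-4 + 5)) = -8 + 4*(-2*1) = -8 + 4*(-2) = -8 - 8 = -16)
(l(3) - 92)² + 49154 = (-16 - 92)² + 49154 = (-108)² + 49154 = 11664 + 49154 = 60818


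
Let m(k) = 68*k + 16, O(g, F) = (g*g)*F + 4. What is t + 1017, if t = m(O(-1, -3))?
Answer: 1101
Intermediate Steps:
O(g, F) = 4 + F*g² (O(g, F) = g²*F + 4 = F*g² + 4 = 4 + F*g²)
m(k) = 16 + 68*k
t = 84 (t = 16 + 68*(4 - 3*(-1)²) = 16 + 68*(4 - 3*1) = 16 + 68*(4 - 3) = 16 + 68*1 = 16 + 68 = 84)
t + 1017 = 84 + 1017 = 1101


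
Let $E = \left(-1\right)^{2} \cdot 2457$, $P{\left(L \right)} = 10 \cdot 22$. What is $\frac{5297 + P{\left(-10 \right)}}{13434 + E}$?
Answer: $\frac{1839}{5297} \approx 0.34718$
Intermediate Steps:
$P{\left(L \right)} = 220$
$E = 2457$ ($E = 1 \cdot 2457 = 2457$)
$\frac{5297 + P{\left(-10 \right)}}{13434 + E} = \frac{5297 + 220}{13434 + 2457} = \frac{5517}{15891} = 5517 \cdot \frac{1}{15891} = \frac{1839}{5297}$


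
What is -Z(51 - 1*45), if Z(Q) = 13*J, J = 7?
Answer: -91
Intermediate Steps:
Z(Q) = 91 (Z(Q) = 13*7 = 91)
-Z(51 - 1*45) = -1*91 = -91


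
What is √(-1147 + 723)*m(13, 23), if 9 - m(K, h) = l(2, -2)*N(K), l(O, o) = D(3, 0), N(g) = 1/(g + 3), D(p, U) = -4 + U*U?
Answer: 37*I*√106/2 ≈ 190.47*I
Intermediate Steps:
D(p, U) = -4 + U²
N(g) = 1/(3 + g)
l(O, o) = -4 (l(O, o) = -4 + 0² = -4 + 0 = -4)
m(K, h) = 9 + 4/(3 + K) (m(K, h) = 9 - (-4)/(3 + K) = 9 + 4/(3 + K))
√(-1147 + 723)*m(13, 23) = √(-1147 + 723)*((31 + 9*13)/(3 + 13)) = √(-424)*((31 + 117)/16) = (2*I*√106)*((1/16)*148) = (2*I*√106)*(37/4) = 37*I*√106/2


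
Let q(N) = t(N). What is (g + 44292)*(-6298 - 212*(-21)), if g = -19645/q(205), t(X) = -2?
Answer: -99895367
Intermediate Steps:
q(N) = -2
g = 19645/2 (g = -19645/(-2) = -19645*(-1/2) = 19645/2 ≈ 9822.5)
(g + 44292)*(-6298 - 212*(-21)) = (19645/2 + 44292)*(-6298 - 212*(-21)) = 108229*(-6298 + 4452)/2 = (108229/2)*(-1846) = -99895367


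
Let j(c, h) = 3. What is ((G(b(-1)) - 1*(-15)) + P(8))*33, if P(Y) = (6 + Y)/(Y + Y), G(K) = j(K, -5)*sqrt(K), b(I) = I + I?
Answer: 4191/8 + 99*I*sqrt(2) ≈ 523.88 + 140.01*I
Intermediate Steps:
b(I) = 2*I
G(K) = 3*sqrt(K)
P(Y) = (6 + Y)/(2*Y) (P(Y) = (6 + Y)/((2*Y)) = (6 + Y)*(1/(2*Y)) = (6 + Y)/(2*Y))
((G(b(-1)) - 1*(-15)) + P(8))*33 = ((3*sqrt(2*(-1)) - 1*(-15)) + (1/2)*(6 + 8)/8)*33 = ((3*sqrt(-2) + 15) + (1/2)*(1/8)*14)*33 = ((3*(I*sqrt(2)) + 15) + 7/8)*33 = ((3*I*sqrt(2) + 15) + 7/8)*33 = ((15 + 3*I*sqrt(2)) + 7/8)*33 = (127/8 + 3*I*sqrt(2))*33 = 4191/8 + 99*I*sqrt(2)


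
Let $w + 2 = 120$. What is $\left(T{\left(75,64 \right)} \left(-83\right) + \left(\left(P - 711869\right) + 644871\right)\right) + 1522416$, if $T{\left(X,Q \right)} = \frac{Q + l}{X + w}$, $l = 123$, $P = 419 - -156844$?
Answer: $\frac{311231912}{193} \approx 1.6126 \cdot 10^{6}$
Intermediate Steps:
$w = 118$ ($w = -2 + 120 = 118$)
$P = 157263$ ($P = 419 + 156844 = 157263$)
$T{\left(X,Q \right)} = \frac{123 + Q}{118 + X}$ ($T{\left(X,Q \right)} = \frac{Q + 123}{X + 118} = \frac{123 + Q}{118 + X}$)
$\left(T{\left(75,64 \right)} \left(-83\right) + \left(\left(P - 711869\right) + 644871\right)\right) + 1522416 = \left(\frac{123 + 64}{118 + 75} \left(-83\right) + \left(\left(157263 - 711869\right) + 644871\right)\right) + 1522416 = \left(\frac{1}{193} \cdot 187 \left(-83\right) + \left(-554606 + 644871\right)\right) + 1522416 = \left(\frac{1}{193} \cdot 187 \left(-83\right) + 90265\right) + 1522416 = \left(\frac{187}{193} \left(-83\right) + 90265\right) + 1522416 = \left(- \frac{15521}{193} + 90265\right) + 1522416 = \frac{17405624}{193} + 1522416 = \frac{311231912}{193}$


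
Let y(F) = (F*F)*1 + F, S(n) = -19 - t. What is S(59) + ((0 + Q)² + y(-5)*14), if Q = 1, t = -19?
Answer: 281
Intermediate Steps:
S(n) = 0 (S(n) = -19 - 1*(-19) = -19 + 19 = 0)
y(F) = F + F² (y(F) = F²*1 + F = F² + F = F + F²)
S(59) + ((0 + Q)² + y(-5)*14) = 0 + ((0 + 1)² - 5*(1 - 5)*14) = 0 + (1² - 5*(-4)*14) = 0 + (1 + 20*14) = 0 + (1 + 280) = 0 + 281 = 281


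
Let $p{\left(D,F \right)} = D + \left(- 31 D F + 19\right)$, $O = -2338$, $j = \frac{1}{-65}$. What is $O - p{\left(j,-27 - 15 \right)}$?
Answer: $- \frac{151902}{65} \approx -2337.0$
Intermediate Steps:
$j = - \frac{1}{65} \approx -0.015385$
$p{\left(D,F \right)} = 19 + D - 31 D F$ ($p{\left(D,F \right)} = D - \left(-19 + 31 D F\right) = 19 + D - 31 D F$)
$O - p{\left(j,-27 - 15 \right)} = -2338 - \left(19 - \frac{1}{65} - - \frac{31 \left(-27 - 15\right)}{65}\right) = -2338 - \left(19 - \frac{1}{65} - \left(- \frac{31}{65}\right) \left(-42\right)\right) = -2338 - \left(19 - \frac{1}{65} - \frac{1302}{65}\right) = -2338 - - \frac{68}{65} = -2338 + \frac{68}{65} = - \frac{151902}{65}$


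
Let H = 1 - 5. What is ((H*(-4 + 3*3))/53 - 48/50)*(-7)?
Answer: 12404/1325 ≈ 9.3615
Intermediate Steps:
H = -4
((H*(-4 + 3*3))/53 - 48/50)*(-7) = (-4*(-4 + 3*3)/53 - 48/50)*(-7) = (-4*(-4 + 9)*(1/53) - 48*1/50)*(-7) = (-4*5*(1/53) - 24/25)*(-7) = (-20*1/53 - 24/25)*(-7) = (-20/53 - 24/25)*(-7) = -1772/1325*(-7) = 12404/1325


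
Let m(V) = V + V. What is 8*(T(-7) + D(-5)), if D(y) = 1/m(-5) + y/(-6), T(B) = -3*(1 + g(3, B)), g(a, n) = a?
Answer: -1352/15 ≈ -90.133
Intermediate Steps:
m(V) = 2*V
T(B) = -12 (T(B) = -3*(1 + 3) = -3*4 = -12)
D(y) = -1/10 - y/6 (D(y) = 1/(2*(-5)) + y/(-6) = 1/(-10) + y*(-1/6) = 1*(-1/10) - y/6 = -1/10 - y/6)
8*(T(-7) + D(-5)) = 8*(-12 + (-1/10 - 1/6*(-5))) = 8*(-12 + (-1/10 + 5/6)) = 8*(-12 + 11/15) = 8*(-169/15) = -1352/15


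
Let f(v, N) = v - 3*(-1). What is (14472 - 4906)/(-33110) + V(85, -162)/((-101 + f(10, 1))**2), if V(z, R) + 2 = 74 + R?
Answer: -1751341/5827360 ≈ -0.30054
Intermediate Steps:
f(v, N) = 3 + v (f(v, N) = v + 3 = 3 + v)
V(z, R) = 72 + R (V(z, R) = -2 + (74 + R) = 72 + R)
(14472 - 4906)/(-33110) + V(85, -162)/((-101 + f(10, 1))**2) = (14472 - 4906)/(-33110) + (72 - 162)/((-101 + (3 + 10))**2) = 9566*(-1/33110) - 90/(-101 + 13)**2 = -4783/16555 - 90/((-88)**2) = -4783/16555 - 90/7744 = -4783/16555 - 90*1/7744 = -4783/16555 - 45/3872 = -1751341/5827360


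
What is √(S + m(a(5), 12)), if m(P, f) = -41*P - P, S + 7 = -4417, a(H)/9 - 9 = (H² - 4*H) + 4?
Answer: 2*I*√2807 ≈ 105.96*I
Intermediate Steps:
a(H) = 117 - 36*H + 9*H² (a(H) = 81 + 9*((H² - 4*H) + 4) = 81 + 9*(4 + H² - 4*H) = 81 + (36 - 36*H + 9*H²) = 117 - 36*H + 9*H²)
S = -4424 (S = -7 - 4417 = -4424)
m(P, f) = -42*P
√(S + m(a(5), 12)) = √(-4424 - 42*(117 - 36*5 + 9*5²)) = √(-4424 - 42*(117 - 180 + 9*25)) = √(-4424 - 42*(117 - 180 + 225)) = √(-4424 - 42*162) = √(-4424 - 6804) = √(-11228) = 2*I*√2807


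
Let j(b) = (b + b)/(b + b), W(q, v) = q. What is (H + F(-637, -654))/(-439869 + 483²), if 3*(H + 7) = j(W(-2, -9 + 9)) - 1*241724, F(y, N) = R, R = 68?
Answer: 12077/30987 ≈ 0.38974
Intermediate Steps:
F(y, N) = 68
j(b) = 1 (j(b) = (2*b)/((2*b)) = (2*b)*(1/(2*b)) = 1)
H = -241744/3 (H = -7 + (1 - 1*241724)/3 = -7 + (1 - 241724)/3 = -7 + (⅓)*(-241723) = -7 - 241723/3 = -241744/3 ≈ -80581.)
(H + F(-637, -654))/(-439869 + 483²) = (-241744/3 + 68)/(-439869 + 483²) = -241540/(3*(-439869 + 233289)) = -241540/3/(-206580) = -241540/3*(-1/206580) = 12077/30987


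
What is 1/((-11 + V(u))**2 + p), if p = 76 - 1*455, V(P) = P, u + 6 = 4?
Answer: -1/210 ≈ -0.0047619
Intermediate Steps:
u = -2 (u = -6 + 4 = -2)
p = -379 (p = 76 - 455 = -379)
1/((-11 + V(u))**2 + p) = 1/((-11 - 2)**2 - 379) = 1/((-13)**2 - 379) = 1/(169 - 379) = 1/(-210) = -1/210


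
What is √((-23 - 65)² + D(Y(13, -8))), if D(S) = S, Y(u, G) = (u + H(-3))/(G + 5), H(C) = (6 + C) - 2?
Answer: √69654/3 ≈ 87.974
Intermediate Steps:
H(C) = 4 + C
Y(u, G) = (1 + u)/(5 + G) (Y(u, G) = (u + (4 - 3))/(G + 5) = (u + 1)/(5 + G) = (1 + u)/(5 + G))
√((-23 - 65)² + D(Y(13, -8))) = √((-23 - 65)² + (1 + 13)/(5 - 8)) = √((-88)² + 14/(-3)) = √(7744 - ⅓*14) = √(7744 - 14/3) = √(23218/3) = √69654/3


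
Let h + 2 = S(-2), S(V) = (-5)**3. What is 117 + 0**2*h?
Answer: 117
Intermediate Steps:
S(V) = -125
h = -127 (h = -2 - 125 = -127)
117 + 0**2*h = 117 + 0**2*(-127) = 117 + 0*(-127) = 117 + 0 = 117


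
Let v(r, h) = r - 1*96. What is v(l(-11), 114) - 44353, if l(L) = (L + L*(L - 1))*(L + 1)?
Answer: -45659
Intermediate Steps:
l(L) = (1 + L)*(L + L*(-1 + L)) (l(L) = (L + L*(-1 + L))*(1 + L) = (1 + L)*(L + L*(-1 + L)))
v(r, h) = -96 + r (v(r, h) = r - 96 = -96 + r)
v(l(-11), 114) - 44353 = (-96 + (-11)²*(1 - 11)) - 44353 = (-96 + 121*(-10)) - 44353 = (-96 - 1210) - 44353 = -1306 - 44353 = -45659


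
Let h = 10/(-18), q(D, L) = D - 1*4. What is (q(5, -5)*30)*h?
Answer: -50/3 ≈ -16.667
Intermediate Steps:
q(D, L) = -4 + D (q(D, L) = D - 4 = -4 + D)
h = -5/9 (h = 10*(-1/18) = -5/9 ≈ -0.55556)
(q(5, -5)*30)*h = ((-4 + 5)*30)*(-5/9) = (1*30)*(-5/9) = 30*(-5/9) = -50/3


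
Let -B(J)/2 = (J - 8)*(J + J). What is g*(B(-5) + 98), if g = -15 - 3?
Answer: 2916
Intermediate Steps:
g = -18
B(J) = -4*J*(-8 + J) (B(J) = -2*(J - 8)*(J + J) = -2*(-8 + J)*2*J = -4*J*(-8 + J))
g*(B(-5) + 98) = -18*(4*(-5)*(8 - 1*(-5)) + 98) = -18*(4*(-5)*(8 + 5) + 98) = -18*(4*(-5)*13 + 98) = -18*(-260 + 98) = -18*(-162) = 2916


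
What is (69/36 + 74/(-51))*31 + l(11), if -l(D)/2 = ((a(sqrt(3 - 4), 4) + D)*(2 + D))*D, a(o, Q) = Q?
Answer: -872215/204 ≈ -4275.6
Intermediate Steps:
l(D) = -2*D*(2 + D)*(4 + D) (l(D) = -2*(4 + D)*(2 + D)*D = -2*(2 + D)*(4 + D)*D = -2*D*(2 + D)*(4 + D))
(69/36 + 74/(-51))*31 + l(11) = (69/36 + 74/(-51))*31 - 2*11*(8 + 11**2 + 6*11) = (69*(1/36) + 74*(-1/51))*31 - 2*11*(8 + 121 + 66) = (23/12 - 74/51)*31 - 2*11*195 = (95/204)*31 - 4290 = 2945/204 - 4290 = -872215/204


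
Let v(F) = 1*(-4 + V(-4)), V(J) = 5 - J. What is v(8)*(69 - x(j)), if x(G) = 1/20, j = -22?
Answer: 1379/4 ≈ 344.75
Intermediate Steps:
x(G) = 1/20
v(F) = 5 (v(F) = 1*(-4 + (5 - 1*(-4))) = 1*(-4 + (5 + 4)) = 1*(-4 + 9) = 1*5 = 5)
v(8)*(69 - x(j)) = 5*(69 - 1*1/20) = 5*(69 - 1/20) = 5*(1379/20) = 1379/4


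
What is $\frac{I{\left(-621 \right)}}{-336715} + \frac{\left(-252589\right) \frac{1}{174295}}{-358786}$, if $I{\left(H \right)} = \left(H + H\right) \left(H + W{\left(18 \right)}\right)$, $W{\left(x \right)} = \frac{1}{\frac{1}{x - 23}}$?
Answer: $- \frac{9724014147314581}{4211267963103410} \approx -2.309$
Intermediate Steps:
$W{\left(x \right)} = -23 + x$ ($W{\left(x \right)} = \frac{1}{\frac{1}{-23 + x}} = -23 + x$)
$I{\left(H \right)} = 2 H \left(-5 + H\right)$ ($I{\left(H \right)} = \left(H + H\right) \left(H + \left(-23 + 18\right)\right) = 2 H \left(H - 5\right) = 2 H \left(-5 + H\right)$)
$\frac{I{\left(-621 \right)}}{-336715} + \frac{\left(-252589\right) \frac{1}{174295}}{-358786} = \frac{2 \left(-621\right) \left(-5 - 621\right)}{-336715} + \frac{\left(-252589\right) \frac{1}{174295}}{-358786} = 2 \left(-621\right) \left(-626\right) \left(- \frac{1}{336715}\right) + \left(-252589\right) \frac{1}{174295} \left(- \frac{1}{358786}\right) = 777492 \left(- \frac{1}{336715}\right) - - \frac{252589}{62534605870} = - \frac{777492}{336715} + \frac{252589}{62534605870} = - \frac{9724014147314581}{4211267963103410}$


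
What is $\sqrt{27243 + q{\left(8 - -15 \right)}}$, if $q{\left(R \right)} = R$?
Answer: $\sqrt{27266} \approx 165.12$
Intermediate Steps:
$\sqrt{27243 + q{\left(8 - -15 \right)}} = \sqrt{27243 + \left(8 - -15\right)} = \sqrt{27243 + \left(8 + 15\right)} = \sqrt{27243 + 23} = \sqrt{27266}$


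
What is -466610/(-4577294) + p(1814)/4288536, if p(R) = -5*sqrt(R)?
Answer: 233305/2288647 - 5*sqrt(1814)/4288536 ≈ 0.10189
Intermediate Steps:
-466610/(-4577294) + p(1814)/4288536 = -466610/(-4577294) - 5*sqrt(1814)/4288536 = -466610*(-1/4577294) - 5*sqrt(1814)*(1/4288536) = 233305/2288647 - 5*sqrt(1814)/4288536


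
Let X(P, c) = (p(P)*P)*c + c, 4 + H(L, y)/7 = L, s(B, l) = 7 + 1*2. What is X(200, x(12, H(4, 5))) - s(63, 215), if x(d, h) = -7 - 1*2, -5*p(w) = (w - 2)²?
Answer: 14113422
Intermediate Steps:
p(w) = -(-2 + w)²/5 (p(w) = -(w - 2)²/5 = -(-2 + w)²/5)
s(B, l) = 9 (s(B, l) = 7 + 2 = 9)
H(L, y) = -28 + 7*L
x(d, h) = -9 (x(d, h) = -7 - 2 = -9)
X(P, c) = c - P*c*(-2 + P)²/5 (X(P, c) = ((-(-2 + P)²/5)*P)*c + c = (-P*(-2 + P)²/5)*c + c = -P*c*(-2 + P)²/5 + c = c - P*c*(-2 + P)²/5)
X(200, x(12, H(4, 5))) - s(63, 215) = (⅕)*(-9)*(5 - 1*200*(-2 + 200)²) - 1*9 = (⅕)*(-9)*(5 - 1*200*198²) - 9 = (⅕)*(-9)*(5 - 1*200*39204) - 9 = (⅕)*(-9)*(5 - 7840800) - 9 = (⅕)*(-9)*(-7840795) - 9 = 14113431 - 9 = 14113422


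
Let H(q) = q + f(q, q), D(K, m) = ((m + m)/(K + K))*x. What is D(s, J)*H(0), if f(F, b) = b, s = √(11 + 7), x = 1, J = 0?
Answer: 0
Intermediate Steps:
s = 3*√2 (s = √18 = 3*√2 ≈ 4.2426)
D(K, m) = m/K (D(K, m) = ((m + m)/(K + K))*1 = ((2*m)/((2*K)))*1 = ((2*m)*(1/(2*K)))*1 = (m/K)*1 = m/K)
H(q) = 2*q (H(q) = q + q = 2*q)
D(s, J)*H(0) = (0/((3*√2)))*(2*0) = (0*(√2/6))*0 = 0*0 = 0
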